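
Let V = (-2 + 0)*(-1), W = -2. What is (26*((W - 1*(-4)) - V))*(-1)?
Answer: 0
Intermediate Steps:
V = 2 (V = -2*(-1) = 2)
(26*((W - 1*(-4)) - V))*(-1) = (26*((-2 - 1*(-4)) - 1*2))*(-1) = (26*((-2 + 4) - 2))*(-1) = (26*(2 - 2))*(-1) = (26*0)*(-1) = 0*(-1) = 0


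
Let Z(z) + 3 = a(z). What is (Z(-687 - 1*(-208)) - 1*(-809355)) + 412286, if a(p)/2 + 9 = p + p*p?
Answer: 1679544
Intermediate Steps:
a(p) = -18 + 2*p + 2*p**2 (a(p) = -18 + 2*(p + p*p) = -18 + 2*(p + p**2) = -18 + (2*p + 2*p**2) = -18 + 2*p + 2*p**2)
Z(z) = -21 + 2*z + 2*z**2 (Z(z) = -3 + (-18 + 2*z + 2*z**2) = -21 + 2*z + 2*z**2)
(Z(-687 - 1*(-208)) - 1*(-809355)) + 412286 = ((-21 + 2*(-687 - 1*(-208)) + 2*(-687 - 1*(-208))**2) - 1*(-809355)) + 412286 = ((-21 + 2*(-687 + 208) + 2*(-687 + 208)**2) + 809355) + 412286 = ((-21 + 2*(-479) + 2*(-479)**2) + 809355) + 412286 = ((-21 - 958 + 2*229441) + 809355) + 412286 = ((-21 - 958 + 458882) + 809355) + 412286 = (457903 + 809355) + 412286 = 1267258 + 412286 = 1679544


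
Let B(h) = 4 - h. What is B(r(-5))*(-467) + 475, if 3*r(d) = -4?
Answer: -6047/3 ≈ -2015.7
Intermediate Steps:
r(d) = -4/3 (r(d) = (1/3)*(-4) = -4/3)
B(r(-5))*(-467) + 475 = (4 - 1*(-4/3))*(-467) + 475 = (4 + 4/3)*(-467) + 475 = (16/3)*(-467) + 475 = -7472/3 + 475 = -6047/3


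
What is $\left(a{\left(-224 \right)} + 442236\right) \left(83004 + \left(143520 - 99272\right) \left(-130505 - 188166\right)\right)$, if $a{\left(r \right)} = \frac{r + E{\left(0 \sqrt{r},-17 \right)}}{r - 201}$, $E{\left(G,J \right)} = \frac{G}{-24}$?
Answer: $- \frac{2650190989028815696}{425} \approx -6.2357 \cdot 10^{15}$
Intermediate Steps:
$E{\left(G,J \right)} = - \frac{G}{24}$ ($E{\left(G,J \right)} = G \left(- \frac{1}{24}\right) = - \frac{G}{24}$)
$a{\left(r \right)} = \frac{r}{-201 + r}$ ($a{\left(r \right)} = \frac{r - \frac{0 \sqrt{r}}{24}}{r - 201} = \frac{r - 0}{-201 + r} = \frac{r + 0}{-201 + r} = \frac{r}{-201 + r}$)
$\left(a{\left(-224 \right)} + 442236\right) \left(83004 + \left(143520 - 99272\right) \left(-130505 - 188166\right)\right) = \left(- \frac{224}{-201 - 224} + 442236\right) \left(83004 + \left(143520 - 99272\right) \left(-130505 - 188166\right)\right) = \left(- \frac{224}{-425} + 442236\right) \left(83004 + 44248 \left(-318671\right)\right) = \left(\left(-224\right) \left(- \frac{1}{425}\right) + 442236\right) \left(83004 - 14100554408\right) = \left(\frac{224}{425} + 442236\right) \left(-14100471404\right) = \frac{187950524}{425} \left(-14100471404\right) = - \frac{2650190989028815696}{425}$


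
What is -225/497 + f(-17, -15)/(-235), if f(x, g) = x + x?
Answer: -35977/116795 ≈ -0.30804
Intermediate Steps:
f(x, g) = 2*x
-225/497 + f(-17, -15)/(-235) = -225/497 + (2*(-17))/(-235) = -225*1/497 - 34*(-1/235) = -225/497 + 34/235 = -35977/116795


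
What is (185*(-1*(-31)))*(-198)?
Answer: -1135530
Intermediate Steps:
(185*(-1*(-31)))*(-198) = (185*31)*(-198) = 5735*(-198) = -1135530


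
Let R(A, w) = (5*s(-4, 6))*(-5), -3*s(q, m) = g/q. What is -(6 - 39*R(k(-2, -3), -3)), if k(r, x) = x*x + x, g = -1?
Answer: 301/4 ≈ 75.250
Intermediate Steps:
k(r, x) = x + x² (k(r, x) = x² + x = x + x²)
s(q, m) = 1/(3*q) (s(q, m) = -(-1)/(3*q) = 1/(3*q))
R(A, w) = 25/12 (R(A, w) = (5*((⅓)/(-4)))*(-5) = (5*((⅓)*(-¼)))*(-5) = (5*(-1/12))*(-5) = -5/12*(-5) = 25/12)
-(6 - 39*R(k(-2, -3), -3)) = -(6 - 39*25/12) = -(6 - 325/4) = -1*(-301/4) = 301/4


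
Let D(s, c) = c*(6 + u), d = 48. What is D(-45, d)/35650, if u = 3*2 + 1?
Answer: 312/17825 ≈ 0.017503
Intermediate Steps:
u = 7 (u = 6 + 1 = 7)
D(s, c) = 13*c (D(s, c) = c*(6 + 7) = c*13 = 13*c)
D(-45, d)/35650 = (13*48)/35650 = 624*(1/35650) = 312/17825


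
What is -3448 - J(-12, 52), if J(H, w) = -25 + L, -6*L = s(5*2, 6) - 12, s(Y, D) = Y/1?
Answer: -10270/3 ≈ -3423.3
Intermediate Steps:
s(Y, D) = Y (s(Y, D) = Y*1 = Y)
L = 1/3 (L = -(5*2 - 12)/6 = -(10 - 12)/6 = -1/6*(-2) = 1/3 ≈ 0.33333)
J(H, w) = -74/3 (J(H, w) = -25 + 1/3 = -74/3)
-3448 - J(-12, 52) = -3448 - 1*(-74/3) = -3448 + 74/3 = -10270/3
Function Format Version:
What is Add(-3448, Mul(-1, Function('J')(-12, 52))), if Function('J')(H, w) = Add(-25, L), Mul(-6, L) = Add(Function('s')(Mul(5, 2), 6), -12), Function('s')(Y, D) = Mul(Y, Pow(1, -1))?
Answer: Rational(-10270, 3) ≈ -3423.3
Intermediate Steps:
Function('s')(Y, D) = Y (Function('s')(Y, D) = Mul(Y, 1) = Y)
L = Rational(1, 3) (L = Mul(Rational(-1, 6), Add(Mul(5, 2), -12)) = Mul(Rational(-1, 6), Add(10, -12)) = Mul(Rational(-1, 6), -2) = Rational(1, 3) ≈ 0.33333)
Function('J')(H, w) = Rational(-74, 3) (Function('J')(H, w) = Add(-25, Rational(1, 3)) = Rational(-74, 3))
Add(-3448, Mul(-1, Function('J')(-12, 52))) = Add(-3448, Mul(-1, Rational(-74, 3))) = Add(-3448, Rational(74, 3)) = Rational(-10270, 3)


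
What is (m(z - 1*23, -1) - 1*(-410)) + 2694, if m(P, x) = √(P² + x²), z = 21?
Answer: 3104 + √5 ≈ 3106.2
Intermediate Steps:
(m(z - 1*23, -1) - 1*(-410)) + 2694 = (√((21 - 1*23)² + (-1)²) - 1*(-410)) + 2694 = (√((21 - 23)² + 1) + 410) + 2694 = (√((-2)² + 1) + 410) + 2694 = (√(4 + 1) + 410) + 2694 = (√5 + 410) + 2694 = (410 + √5) + 2694 = 3104 + √5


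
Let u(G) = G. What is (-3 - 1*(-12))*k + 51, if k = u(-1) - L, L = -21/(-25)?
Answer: 861/25 ≈ 34.440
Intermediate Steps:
L = 21/25 (L = -21*(-1/25) = 21/25 ≈ 0.84000)
k = -46/25 (k = -1 - 1*21/25 = -1 - 21/25 = -46/25 ≈ -1.8400)
(-3 - 1*(-12))*k + 51 = (-3 - 1*(-12))*(-46/25) + 51 = (-3 + 12)*(-46/25) + 51 = 9*(-46/25) + 51 = -414/25 + 51 = 861/25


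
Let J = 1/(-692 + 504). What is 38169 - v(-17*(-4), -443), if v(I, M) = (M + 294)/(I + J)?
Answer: 487942339/12783 ≈ 38171.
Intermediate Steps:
J = -1/188 (J = 1/(-188) = -1/188 ≈ -0.0053191)
v(I, M) = (294 + M)/(-1/188 + I) (v(I, M) = (M + 294)/(I - 1/188) = (294 + M)/(-1/188 + I))
38169 - v(-17*(-4), -443) = 38169 - 188*(294 - 443)/(-1 + 188*(-17*(-4))) = 38169 - 188*(-149)/(-1 + 188*68) = 38169 - 188*(-149)/(-1 + 12784) = 38169 - 188*(-149)/12783 = 38169 - 1*(-28012/12783) = 38169 + 28012/12783 = 487942339/12783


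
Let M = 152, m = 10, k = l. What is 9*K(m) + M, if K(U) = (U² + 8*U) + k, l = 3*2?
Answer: 1826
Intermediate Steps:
l = 6
k = 6
K(U) = 6 + U² + 8*U (K(U) = (U² + 8*U) + 6 = 6 + U² + 8*U)
9*K(m) + M = 9*(6 + 10² + 8*10) + 152 = 9*(6 + 100 + 80) + 152 = 9*186 + 152 = 1674 + 152 = 1826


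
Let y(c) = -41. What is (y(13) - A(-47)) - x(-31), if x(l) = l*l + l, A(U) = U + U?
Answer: -877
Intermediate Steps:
A(U) = 2*U
x(l) = l + l² (x(l) = l² + l = l + l²)
(y(13) - A(-47)) - x(-31) = (-41 - 2*(-47)) - (-31)*(1 - 31) = (-41 - 1*(-94)) - (-31)*(-30) = (-41 + 94) - 1*930 = 53 - 930 = -877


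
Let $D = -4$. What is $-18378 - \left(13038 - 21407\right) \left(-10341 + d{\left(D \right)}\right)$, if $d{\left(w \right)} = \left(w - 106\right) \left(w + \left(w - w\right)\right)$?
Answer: $-82879847$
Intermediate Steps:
$d{\left(w \right)} = w \left(-106 + w\right)$ ($d{\left(w \right)} = \left(-106 + w\right) \left(w + 0\right) = \left(-106 + w\right) w = w \left(-106 + w\right)$)
$-18378 - \left(13038 - 21407\right) \left(-10341 + d{\left(D \right)}\right) = -18378 - \left(13038 - 21407\right) \left(-10341 - 4 \left(-106 - 4\right)\right) = -18378 - - 8369 \left(-10341 - -440\right) = -18378 - - 8369 \left(-10341 + 440\right) = -18378 - \left(-8369\right) \left(-9901\right) = -18378 - 82861469 = -82879847$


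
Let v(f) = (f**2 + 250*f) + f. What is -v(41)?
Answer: -11972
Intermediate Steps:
v(f) = f**2 + 251*f
-v(41) = -41*(251 + 41) = -41*292 = -1*11972 = -11972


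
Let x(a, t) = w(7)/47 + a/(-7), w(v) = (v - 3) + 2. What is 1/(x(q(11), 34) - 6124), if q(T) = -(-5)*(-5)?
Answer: -329/2013579 ≈ -0.00016339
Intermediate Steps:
q(T) = -25 (q(T) = -1*25 = -25)
w(v) = -1 + v (w(v) = (-3 + v) + 2 = -1 + v)
x(a, t) = 6/47 - a/7 (x(a, t) = (-1 + 7)/47 + a/(-7) = 6*(1/47) + a*(-1/7) = 6/47 - a/7)
1/(x(q(11), 34) - 6124) = 1/((6/47 - 1/7*(-25)) - 6124) = 1/((6/47 + 25/7) - 6124) = 1/(1217/329 - 6124) = 1/(-2013579/329) = -329/2013579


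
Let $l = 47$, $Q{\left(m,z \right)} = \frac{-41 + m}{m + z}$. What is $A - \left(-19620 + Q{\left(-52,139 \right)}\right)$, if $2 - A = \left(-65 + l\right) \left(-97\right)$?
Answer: $\frac{518435}{29} \approx 17877.0$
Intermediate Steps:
$Q{\left(m,z \right)} = \frac{-41 + m}{m + z}$
$A = -1744$ ($A = 2 - \left(-65 + 47\right) \left(-97\right) = 2 - \left(-18\right) \left(-97\right) = 2 - 1746 = -1744$)
$A - \left(-19620 + Q{\left(-52,139 \right)}\right) = -1744 + \left(19620 - \frac{-41 - 52}{-52 + 139}\right) = -1744 + \left(19620 - \frac{1}{87} \left(-93\right)\right) = -1744 + \left(19620 - - \frac{31}{29}\right) = -1744 + \left(19620 + \frac{31}{29}\right) = -1744 + \frac{569011}{29} = \frac{518435}{29}$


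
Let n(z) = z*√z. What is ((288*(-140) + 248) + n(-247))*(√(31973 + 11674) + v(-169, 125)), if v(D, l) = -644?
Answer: (644 - √43647)*(40072 + 247*I*√247) ≈ 1.7435e+7 + 1.6889e+6*I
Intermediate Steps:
n(z) = z^(3/2)
((288*(-140) + 248) + n(-247))*(√(31973 + 11674) + v(-169, 125)) = ((288*(-140) + 248) + (-247)^(3/2))*(√(31973 + 11674) - 644) = ((-40320 + 248) - 247*I*√247)*(√43647 - 644) = (-40072 - 247*I*√247)*(-644 + √43647)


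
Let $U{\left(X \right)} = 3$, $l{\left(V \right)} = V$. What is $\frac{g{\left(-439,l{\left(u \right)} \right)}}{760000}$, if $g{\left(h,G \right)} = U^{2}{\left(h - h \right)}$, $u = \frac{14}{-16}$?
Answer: $\frac{9}{760000} \approx 1.1842 \cdot 10^{-5}$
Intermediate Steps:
$u = - \frac{7}{8}$ ($u = 14 \left(- \frac{1}{16}\right) = - \frac{7}{8} \approx -0.875$)
$g{\left(h,G \right)} = 9$ ($g{\left(h,G \right)} = 3^{2} = 9$)
$\frac{g{\left(-439,l{\left(u \right)} \right)}}{760000} = \frac{9}{760000}$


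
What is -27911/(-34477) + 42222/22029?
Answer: 690179771/253164611 ≈ 2.7262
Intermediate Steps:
-27911/(-34477) + 42222/22029 = -27911*(-1/34477) + 42222*(1/22029) = 27911/34477 + 14074/7343 = 690179771/253164611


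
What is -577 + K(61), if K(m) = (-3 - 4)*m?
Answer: -1004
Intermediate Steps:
K(m) = -7*m
-577 + K(61) = -577 - 7*61 = -577 - 427 = -1004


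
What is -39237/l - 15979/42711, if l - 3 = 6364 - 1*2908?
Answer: -577040956/49245783 ≈ -11.718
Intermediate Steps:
l = 3459 (l = 3 + (6364 - 1*2908) = 3 + (6364 - 2908) = 3 + 3456 = 3459)
-39237/l - 15979/42711 = -39237/3459 - 15979/42711 = -39237*1/3459 - 15979*1/42711 = -13079/1153 - 15979/42711 = -577040956/49245783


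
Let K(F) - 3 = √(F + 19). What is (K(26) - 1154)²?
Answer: 1324846 - 6906*√5 ≈ 1.3094e+6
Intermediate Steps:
K(F) = 3 + √(19 + F) (K(F) = 3 + √(F + 19) = 3 + √(19 + F))
(K(26) - 1154)² = ((3 + √(19 + 26)) - 1154)² = ((3 + √45) - 1154)² = ((3 + 3*√5) - 1154)² = (-1151 + 3*√5)²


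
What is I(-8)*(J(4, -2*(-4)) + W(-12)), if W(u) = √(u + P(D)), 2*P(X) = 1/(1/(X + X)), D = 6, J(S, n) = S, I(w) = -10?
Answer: -40 - 10*I*√6 ≈ -40.0 - 24.495*I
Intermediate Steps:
P(X) = X (P(X) = 1/(2*(1/(X + X))) = 1/(2*(1/(2*X))) = 1/(2*((1/(2*X)))) = (2*X)/2 = X)
W(u) = √(6 + u) (W(u) = √(u + 6) = √(6 + u))
I(-8)*(J(4, -2*(-4)) + W(-12)) = -10*(4 + √(6 - 12)) = -10*(4 + √(-6)) = -10*(4 + I*√6) = -40 - 10*I*√6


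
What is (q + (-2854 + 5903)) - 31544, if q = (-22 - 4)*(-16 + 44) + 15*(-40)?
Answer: -29823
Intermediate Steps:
q = -1328 (q = -26*28 - 600 = -728 - 600 = -1328)
(q + (-2854 + 5903)) - 31544 = (-1328 + (-2854 + 5903)) - 31544 = (-1328 + 3049) - 31544 = 1721 - 31544 = -29823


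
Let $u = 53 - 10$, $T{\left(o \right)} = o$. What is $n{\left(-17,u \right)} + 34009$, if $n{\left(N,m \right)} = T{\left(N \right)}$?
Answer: $33992$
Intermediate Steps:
$u = 43$ ($u = 53 - 10 = 43$)
$n{\left(N,m \right)} = N$
$n{\left(-17,u \right)} + 34009 = -17 + 34009 = 33992$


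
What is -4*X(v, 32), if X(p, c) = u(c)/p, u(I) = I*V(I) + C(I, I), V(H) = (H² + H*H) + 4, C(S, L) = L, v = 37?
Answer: -262784/37 ≈ -7102.3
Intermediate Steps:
V(H) = 4 + 2*H² (V(H) = (H² + H²) + 4 = 2*H² + 4 = 4 + 2*H²)
u(I) = I + I*(4 + 2*I²) (u(I) = I*(4 + 2*I²) + I = I + I*(4 + 2*I²))
X(p, c) = c*(5 + 2*c²)/p (X(p, c) = (c*(5 + 2*c²))/p = c*(5 + 2*c²)/p)
-4*X(v, 32) = -128*(5 + 2*32²)/37 = -128*(5 + 2*1024)/37 = -128*(5 + 2048)/37 = -128*2053/37 = -4*65696/37 = -262784/37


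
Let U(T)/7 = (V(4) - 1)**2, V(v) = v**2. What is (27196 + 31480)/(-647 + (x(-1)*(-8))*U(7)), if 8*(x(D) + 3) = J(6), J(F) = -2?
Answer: 58676/40303 ≈ 1.4559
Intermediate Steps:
U(T) = 1575 (U(T) = 7*(4**2 - 1)**2 = 7*(16 - 1)**2 = 7*15**2 = 7*225 = 1575)
x(D) = -13/4 (x(D) = -3 + (1/8)*(-2) = -3 - 1/4 = -13/4)
(27196 + 31480)/(-647 + (x(-1)*(-8))*U(7)) = (27196 + 31480)/(-647 - 13/4*(-8)*1575) = 58676/(-647 + 26*1575) = 58676/(-647 + 40950) = 58676/40303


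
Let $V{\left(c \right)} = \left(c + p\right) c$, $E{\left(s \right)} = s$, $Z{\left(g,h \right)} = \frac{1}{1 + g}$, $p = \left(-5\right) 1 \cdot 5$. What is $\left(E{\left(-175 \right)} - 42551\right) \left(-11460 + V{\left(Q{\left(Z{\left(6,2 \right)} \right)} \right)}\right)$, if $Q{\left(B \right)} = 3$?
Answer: $492459876$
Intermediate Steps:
$p = -25$ ($p = \left(-5\right) 5 = -25$)
$V{\left(c \right)} = c \left(-25 + c\right)$ ($V{\left(c \right)} = \left(c - 25\right) c = \left(-25 + c\right) c = c \left(-25 + c\right)$)
$\left(E{\left(-175 \right)} - 42551\right) \left(-11460 + V{\left(Q{\left(Z{\left(6,2 \right)} \right)} \right)}\right) = \left(-175 - 42551\right) \left(-11460 + 3 \left(-25 + 3\right)\right) = - 42726 \left(-11460 + 3 \left(-22\right)\right) = - 42726 \left(-11460 - 66\right) = \left(-42726\right) \left(-11526\right) = 492459876$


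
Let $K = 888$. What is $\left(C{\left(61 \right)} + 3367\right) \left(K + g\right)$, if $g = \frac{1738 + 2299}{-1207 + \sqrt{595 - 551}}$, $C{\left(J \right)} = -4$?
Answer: $\frac{4334134118703}{1456805} - \frac{27152862 \sqrt{11}}{1456805} \approx 2.975 \cdot 10^{6}$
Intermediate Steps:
$g = \frac{4037}{-1207 + 2 \sqrt{11}}$ ($g = \frac{4037}{-1207 + \sqrt{44}} = \frac{4037}{-1207 + 2 \sqrt{11}} \approx -3.3631$)
$\left(C{\left(61 \right)} + 3367\right) \left(K + g\right) = \left(-4 + 3367\right) \left(888 - \left(\frac{4872659}{1456805} + \frac{8074 \sqrt{11}}{1456805}\right)\right) = 3363 \left(\frac{1288770181}{1456805} - \frac{8074 \sqrt{11}}{1456805}\right) = \frac{4334134118703}{1456805} - \frac{27152862 \sqrt{11}}{1456805}$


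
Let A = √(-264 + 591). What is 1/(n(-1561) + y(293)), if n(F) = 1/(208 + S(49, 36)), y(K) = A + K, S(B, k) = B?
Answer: 19352614/5648793181 - 66049*√327/5648793181 ≈ 0.0032145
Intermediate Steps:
A = √327 ≈ 18.083
y(K) = K + √327 (y(K) = √327 + K = K + √327)
n(F) = 1/257 (n(F) = 1/(208 + 49) = 1/257)
1/(n(-1561) + y(293)) = 1/(1/257 + (293 + √327)) = 1/(75302/257 + √327)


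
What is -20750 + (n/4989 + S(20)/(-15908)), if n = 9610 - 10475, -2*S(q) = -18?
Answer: -1646837804321/79365012 ≈ -20750.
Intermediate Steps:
S(q) = 9 (S(q) = -½*(-18) = 9)
n = -865
-20750 + (n/4989 + S(20)/(-15908)) = -20750 + (-865/4989 + 9/(-15908)) = -20750 + (-865*1/4989 + 9*(-1/15908)) = -20750 + (-865/4989 - 9/15908) = -20750 - 13805321/79365012 = -1646837804321/79365012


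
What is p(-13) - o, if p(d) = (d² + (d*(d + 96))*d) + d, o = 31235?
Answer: -17052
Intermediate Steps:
p(d) = d + d² + d²*(96 + d) (p(d) = (d² + (d*(96 + d))*d) + d = (d² + d²*(96 + d)) + d = d + d² + d²*(96 + d))
p(-13) - o = -13*(1 + (-13)² + 97*(-13)) - 1*31235 = -13*(1 + 169 - 1261) - 31235 = -13*(-1091) - 31235 = 14183 - 31235 = -17052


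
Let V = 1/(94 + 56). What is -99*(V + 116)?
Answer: -574233/50 ≈ -11485.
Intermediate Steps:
V = 1/150 ≈ 0.0066667
-99*(V + 116) = -99*(1/150 + 116) = -99*17401/150 = -574233/50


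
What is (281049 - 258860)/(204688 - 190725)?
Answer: 22189/13963 ≈ 1.5891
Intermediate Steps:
(281049 - 258860)/(204688 - 190725) = 22189/13963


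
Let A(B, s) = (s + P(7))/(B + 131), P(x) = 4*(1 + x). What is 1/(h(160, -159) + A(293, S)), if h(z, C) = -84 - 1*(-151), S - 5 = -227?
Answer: 212/14109 ≈ 0.015026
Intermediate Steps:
S = -222 (S = 5 - 227 = -222)
P(x) = 4 + 4*x
h(z, C) = 67 (h(z, C) = -84 + 151 = 67)
A(B, s) = (32 + s)/(131 + B) (A(B, s) = (s + (4 + 4*7))/(B + 131) = (s + (4 + 28))/(131 + B) = (s + 32)/(131 + B) = (32 + s)/(131 + B))
1/(h(160, -159) + A(293, S)) = 1/(67 + (32 - 222)/(131 + 293)) = 1/(67 - 190/424) = 1/(67 + (1/424)*(-190)) = 1/(67 - 95/212) = 1/(14109/212) = 212/14109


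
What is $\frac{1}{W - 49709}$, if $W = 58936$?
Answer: $\frac{1}{9227} \approx 0.00010838$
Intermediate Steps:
$\frac{1}{W - 49709} = \frac{1}{58936 - 49709} = \frac{1}{9227}$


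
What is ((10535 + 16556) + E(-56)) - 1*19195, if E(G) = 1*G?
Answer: 7840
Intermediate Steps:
E(G) = G
((10535 + 16556) + E(-56)) - 1*19195 = ((10535 + 16556) - 56) - 1*19195 = (27091 - 56) - 19195 = 27035 - 19195 = 7840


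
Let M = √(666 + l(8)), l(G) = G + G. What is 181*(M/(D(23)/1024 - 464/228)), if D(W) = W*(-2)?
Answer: -5282304*√682/60703 ≈ -2272.5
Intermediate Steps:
l(G) = 2*G
D(W) = -2*W
M = √682 (M = √(666 + 2*8) = √(666 + 16) = √682 ≈ 26.115)
181*(M/(D(23)/1024 - 464/228)) = 181*(√682/(-2*23/1024 - 464/228)) = 181*(√682/(-46*1/1024 - 464*1/228)) = 181*(√682/(-23/512 - 116/57)) = 181*(√682/(-60703/29184)) = 181*(√682*(-29184/60703)) = 181*(-29184*√682/60703) = -5282304*√682/60703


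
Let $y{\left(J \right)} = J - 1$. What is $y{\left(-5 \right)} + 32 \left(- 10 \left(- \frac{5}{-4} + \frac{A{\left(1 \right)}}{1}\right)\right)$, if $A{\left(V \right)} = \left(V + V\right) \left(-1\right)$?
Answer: $234$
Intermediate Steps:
$y{\left(J \right)} = -1 + J$
$A{\left(V \right)} = - 2 V$ ($A{\left(V \right)} = 2 V \left(-1\right) = - 2 V$)
$y{\left(-5 \right)} + 32 \left(- 10 \left(- \frac{5}{-4} + \frac{A{\left(1 \right)}}{1}\right)\right) = \left(-1 - 5\right) + 32 \left(- 10 \left(- \frac{5}{-4} + \frac{\left(-2\right) 1}{1}\right)\right) = -6 + 32 \left(- 10 \left(\left(-5\right) \left(- \frac{1}{4}\right) - 2\right)\right) = -6 + 32 \left(- 10 \left(\frac{5}{4} - 2\right)\right) = -6 + 32 \left(\left(-10\right) \left(- \frac{3}{4}\right)\right) = -6 + 32 \cdot \frac{15}{2} = -6 + 240 = 234$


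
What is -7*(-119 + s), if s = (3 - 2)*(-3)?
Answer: 854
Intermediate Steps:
s = -3 (s = 1*(-3) = -3)
-7*(-119 + s) = -7*(-119 - 3) = -7*(-122) = 854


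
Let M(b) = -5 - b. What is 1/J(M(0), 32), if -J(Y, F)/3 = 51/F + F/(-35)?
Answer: -1120/2283 ≈ -0.49058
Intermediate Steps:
J(Y, F) = -153/F + 3*F/35 (J(Y, F) = -3*(51/F + F/(-35)) = -3*(51/F + F*(-1/35)) = -3*(51/F - F/35) = -153/F + 3*F/35)
1/J(M(0), 32) = 1/(-153/32 + (3/35)*32) = 1/(-153*1/32 + 96/35) = 1/(-153/32 + 96/35) = 1/(-2283/1120) = -1120/2283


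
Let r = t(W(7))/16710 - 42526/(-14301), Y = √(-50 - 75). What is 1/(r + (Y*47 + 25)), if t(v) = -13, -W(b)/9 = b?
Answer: 177492529604540430/1757024803655004978301 - 1491114748878751500*I*√5/1757024803655004978301 ≈ 0.00010102 - 0.0018977*I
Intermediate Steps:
W(b) = -9*b
Y = 5*I*√5 (Y = √(-125) = 5*I*√5 ≈ 11.18*I)
r = 236807849/79656570 (r = -13/16710 - 42526/(-14301) = -13*1/16710 - 42526*(-1/14301) = -13/16710 + 42526/14301 = 236807849/79656570 ≈ 2.9729)
1/(r + (Y*47 + 25)) = 1/(236807849/79656570 + ((5*I*√5)*47 + 25)) = 1/(236807849/79656570 + (235*I*√5 + 25)) = 1/(236807849/79656570 + (25 + 235*I*√5)) = 1/(2228222099/79656570 + 235*I*√5)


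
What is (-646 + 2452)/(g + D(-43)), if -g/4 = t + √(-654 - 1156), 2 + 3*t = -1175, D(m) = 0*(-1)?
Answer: 3188493/2803238 + 8127*I*√1810/2803238 ≈ 1.1374 + 0.12334*I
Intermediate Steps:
D(m) = 0
t = -1177/3 (t = -⅔ + (⅓)*(-1175) = -⅔ - 1175/3 = -1177/3 ≈ -392.33)
g = 4708/3 - 4*I*√1810 (g = -4*(-1177/3 + √(-654 - 1156)) = -4*(-1177/3 + √(-1810)) = -4*(-1177/3 + I*√1810) = 4708/3 - 4*I*√1810 ≈ 1569.3 - 170.18*I)
(-646 + 2452)/(g + D(-43)) = (-646 + 2452)/((4708/3 - 4*I*√1810) + 0) = 1806/(4708/3 - 4*I*√1810)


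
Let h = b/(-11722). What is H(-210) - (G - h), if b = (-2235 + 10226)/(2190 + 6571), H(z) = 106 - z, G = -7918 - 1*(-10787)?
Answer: -262184024417/102696442 ≈ -2553.0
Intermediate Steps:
G = 2869 (G = -7918 + 10787 = 2869)
b = 7991/8761 ≈ 0.91211
h = -7991/102696442 (h = (7991/8761)/(-11722) = (7991/8761)*(-1/11722) = -7991/102696442 ≈ -7.7812e-5)
H(-210) - (G - h) = (106 - 1*(-210)) - (2869 - 1*(-7991/102696442)) = (106 + 210) - (2869 + 7991/102696442) = 316 - 1*294636100089/102696442 = 316 - 294636100089/102696442 = -262184024417/102696442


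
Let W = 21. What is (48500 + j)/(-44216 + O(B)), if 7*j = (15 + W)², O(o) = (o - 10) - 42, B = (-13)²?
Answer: -340796/308693 ≈ -1.1040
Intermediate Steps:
B = 169
O(o) = -52 + o (O(o) = (-10 + o) - 42 = -52 + o)
j = 1296/7 (j = (15 + 21)²/7 = (⅐)*36² = (⅐)*1296 = 1296/7 ≈ 185.14)
(48500 + j)/(-44216 + O(B)) = (48500 + 1296/7)/(-44216 + (-52 + 169)) = 340796/(7*(-44216 + 117)) = (340796/7)/(-44099) = (340796/7)*(-1/44099) = -340796/308693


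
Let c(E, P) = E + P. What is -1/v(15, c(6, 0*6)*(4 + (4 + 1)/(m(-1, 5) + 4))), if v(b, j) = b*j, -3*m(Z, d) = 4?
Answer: -4/2115 ≈ -0.0018913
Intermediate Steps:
m(Z, d) = -4/3 (m(Z, d) = -1/3*4 = -4/3)
-1/v(15, c(6, 0*6)*(4 + (4 + 1)/(m(-1, 5) + 4))) = -1/(15*((6 + 0*6)*(4 + (4 + 1)/(-4/3 + 4)))) = -1/(15*((6 + 0)*(4 + 5/(8/3)))) = -1/(15*(6*(4 + 5*(3/8)))) = -1/(15*(6*(4 + 15/8))) = -1/(15*(6*(47/8))) = -1/(15*(141/4)) = -1/2115/4 = -1*4/2115 = -4/2115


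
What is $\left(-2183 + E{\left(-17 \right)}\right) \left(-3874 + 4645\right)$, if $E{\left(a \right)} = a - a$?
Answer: $-1683093$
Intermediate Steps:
$E{\left(a \right)} = 0$
$\left(-2183 + E{\left(-17 \right)}\right) \left(-3874 + 4645\right) = \left(-2183 + 0\right) \left(-3874 + 4645\right) = \left(-2183\right) 771 = -1683093$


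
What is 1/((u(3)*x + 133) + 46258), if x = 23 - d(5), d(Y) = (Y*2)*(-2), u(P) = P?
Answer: 1/46520 ≈ 2.1496e-5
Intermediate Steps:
d(Y) = -4*Y (d(Y) = (2*Y)*(-2) = -4*Y)
x = 43 (x = 23 - (-4)*5 = 23 - 1*(-20) = 23 + 20 = 43)
1/((u(3)*x + 133) + 46258) = 1/((3*43 + 133) + 46258) = 1/((129 + 133) + 46258) = 1/(262 + 46258) = 1/46520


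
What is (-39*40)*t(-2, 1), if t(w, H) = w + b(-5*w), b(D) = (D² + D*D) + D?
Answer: -324480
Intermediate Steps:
b(D) = D + 2*D² (b(D) = (D² + D²) + D = 2*D² + D = D + 2*D²)
t(w, H) = w - 5*w*(1 - 10*w) (t(w, H) = w + (-5*w)*(1 + 2*(-5*w)) = w + (-5*w)*(1 - 10*w) = w - 5*w*(1 - 10*w))
(-39*40)*t(-2, 1) = (-39*40)*(2*(-2)*(-2 + 25*(-2))) = -3120*(-2)*(-2 - 50) = -3120*(-2)*(-52) = -1560*208 = -324480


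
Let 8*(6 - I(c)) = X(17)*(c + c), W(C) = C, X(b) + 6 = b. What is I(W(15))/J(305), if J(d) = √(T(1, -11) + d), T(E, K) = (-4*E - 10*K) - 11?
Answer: -141/80 ≈ -1.7625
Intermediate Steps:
X(b) = -6 + b
T(E, K) = -11 - 10*K - 4*E (T(E, K) = (-10*K - 4*E) - 11 = -11 - 10*K - 4*E)
I(c) = 6 - 11*c/4 (I(c) = 6 - (-6 + 17)*(c + c)/8 = 6 - 11*2*c/8 = 6 - 11*c/4)
J(d) = √(95 + d) (J(d) = √((-11 - 10*(-11) - 4*1) + d) = √((-11 + 110 - 4) + d) = √(95 + d))
I(W(15))/J(305) = (6 - 11/4*15)/(√(95 + 305)) = (6 - 165/4)/(√400) = -141/4/20 = -141/4*1/20 = -141/80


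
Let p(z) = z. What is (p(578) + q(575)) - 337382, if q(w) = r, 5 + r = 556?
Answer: -336253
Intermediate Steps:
r = 551 (r = -5 + 556 = 551)
q(w) = 551
(p(578) + q(575)) - 337382 = (578 + 551) - 337382 = 1129 - 337382 = -336253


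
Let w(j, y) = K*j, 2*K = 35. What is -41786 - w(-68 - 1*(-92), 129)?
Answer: -42206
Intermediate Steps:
K = 35/2 (K = (½)*35 = 35/2 ≈ 17.500)
w(j, y) = 35*j/2
-41786 - w(-68 - 1*(-92), 129) = -41786 - 35*(-68 - 1*(-92))/2 = -41786 - 35*(-68 + 92)/2 = -41786 - 35*24/2 = -41786 - 1*420 = -41786 - 420 = -42206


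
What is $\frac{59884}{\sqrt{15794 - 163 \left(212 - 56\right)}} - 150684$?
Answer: $-150684 - \frac{29942 i \sqrt{9634}}{4817} \approx -1.5068 \cdot 10^{5} - 610.11 i$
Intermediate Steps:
$\frac{59884}{\sqrt{15794 - 163 \left(212 - 56\right)}} - 150684 = \frac{59884}{\sqrt{15794 - 25428}} - 150684 = \frac{59884}{\sqrt{-9634}} - 150684 = \frac{59884}{i \sqrt{9634}} - 150684 = 59884 \left(- \frac{i \sqrt{9634}}{9634}\right) - 150684 = - \frac{29942 i \sqrt{9634}}{4817} - 150684 = -150684 - \frac{29942 i \sqrt{9634}}{4817}$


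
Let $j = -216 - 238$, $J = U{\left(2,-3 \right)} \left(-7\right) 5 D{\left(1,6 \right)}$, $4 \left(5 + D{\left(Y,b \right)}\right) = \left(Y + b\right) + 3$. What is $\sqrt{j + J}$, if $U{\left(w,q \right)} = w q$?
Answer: $i \sqrt{979} \approx 31.289 i$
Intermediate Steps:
$U{\left(w,q \right)} = q w$
$D{\left(Y,b \right)} = - \frac{17}{4} + \frac{Y}{4} + \frac{b}{4}$ ($D{\left(Y,b \right)} = -5 + \frac{\left(Y + b\right) + 3}{4} = -5 + \frac{3 + Y + b}{4} = -5 + \left(\frac{3}{4} + \frac{Y}{4} + \frac{b}{4}\right) = - \frac{17}{4} + \frac{Y}{4} + \frac{b}{4}$)
$J = -525$ ($J = \left(-3\right) 2 \left(-7\right) 5 \left(- \frac{17}{4} + \frac{1}{4} \cdot 1 + \frac{1}{4} \cdot 6\right) = \left(-6\right) \left(-7\right) 5 \left(- \frac{17}{4} + \frac{1}{4} + \frac{3}{2}\right) = 42 \cdot 5 \left(- \frac{5}{2}\right) = 42 \left(- \frac{25}{2}\right) = -525$)
$j = -454$
$\sqrt{j + J} = \sqrt{-454 - 525} = \sqrt{-979} = i \sqrt{979}$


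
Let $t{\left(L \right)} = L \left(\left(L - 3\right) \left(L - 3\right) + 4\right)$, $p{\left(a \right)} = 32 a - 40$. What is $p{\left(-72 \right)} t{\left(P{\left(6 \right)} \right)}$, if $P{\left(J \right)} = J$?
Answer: $-182832$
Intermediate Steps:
$p{\left(a \right)} = -40 + 32 a$
$t{\left(L \right)} = L \left(4 + \left(-3 + L\right)^{2}\right)$ ($t{\left(L \right)} = L \left(\left(-3 + L\right) \left(-3 + L\right) + 4\right) = L \left(\left(-3 + L\right)^{2} + 4\right) = L \left(4 + \left(-3 + L\right)^{2}\right)$)
$p{\left(-72 \right)} t{\left(P{\left(6 \right)} \right)} = \left(-40 + 32 \left(-72\right)\right) 6 \left(4 + \left(-3 + 6\right)^{2}\right) = \left(-40 - 2304\right) 6 \left(4 + 3^{2}\right) = - 2344 \cdot 6 \left(4 + 9\right) = - 2344 \cdot 6 \cdot 13 = \left(-2344\right) 78 = -182832$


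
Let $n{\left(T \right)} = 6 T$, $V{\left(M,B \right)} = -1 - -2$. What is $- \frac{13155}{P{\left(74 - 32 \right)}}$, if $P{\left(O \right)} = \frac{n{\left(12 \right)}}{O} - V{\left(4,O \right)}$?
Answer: $-18417$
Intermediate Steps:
$V{\left(M,B \right)} = 1$ ($V{\left(M,B \right)} = -1 + 2 = 1$)
$P{\left(O \right)} = -1 + \frac{72}{O}$ ($P{\left(O \right)} = \frac{6 \cdot 12}{O} - 1 = \frac{72}{O} - 1 = -1 + \frac{72}{O}$)
$- \frac{13155}{P{\left(74 - 32 \right)}} = - \frac{13155}{\frac{1}{74 - 32} \left(72 - \left(74 - 32\right)\right)} = - \frac{13155}{\frac{1}{42} \left(72 - 42\right)} = - \frac{13155}{\frac{1}{42} \cdot 30} = - \frac{13155}{\frac{5}{7}} = \left(-13155\right) \frac{7}{5} = -18417$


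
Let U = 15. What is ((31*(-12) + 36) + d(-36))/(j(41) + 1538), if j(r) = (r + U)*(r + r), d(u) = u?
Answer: -186/3065 ≈ -0.060685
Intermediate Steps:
j(r) = 2*r*(15 + r) (j(r) = (r + 15)*(r + r) = (15 + r)*(2*r) = 2*r*(15 + r))
((31*(-12) + 36) + d(-36))/(j(41) + 1538) = ((31*(-12) + 36) - 36)/(2*41*(15 + 41) + 1538) = ((-372 + 36) - 36)/(2*41*56 + 1538) = (-336 - 36)/(4592 + 1538) = -372/6130 = -372*1/6130 = -186/3065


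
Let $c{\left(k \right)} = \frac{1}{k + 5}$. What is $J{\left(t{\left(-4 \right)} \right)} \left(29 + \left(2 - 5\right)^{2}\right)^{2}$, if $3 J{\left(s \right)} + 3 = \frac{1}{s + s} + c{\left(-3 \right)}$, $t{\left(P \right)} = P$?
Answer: $- \frac{2527}{2} \approx -1263.5$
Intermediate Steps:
$c{\left(k \right)} = \frac{1}{5 + k}$
$J{\left(s \right)} = - \frac{5}{6} + \frac{1}{6 s}$ ($J{\left(s \right)} = -1 + \frac{\frac{1}{s + s} + \frac{1}{5 - 3}}{3} = -1 + \frac{\frac{1}{2 s} + \frac{1}{2}}{3} = -1 + \frac{\frac{1}{2} + \frac{1}{2 s}}{3} = -1 + \left(\frac{1}{6} + \frac{1}{6 s}\right) = - \frac{5}{6} + \frac{1}{6 s}$)
$J{\left(t{\left(-4 \right)} \right)} \left(29 + \left(2 - 5\right)^{2}\right)^{2} = \frac{1 - -20}{6 \left(-4\right)} \left(29 + \left(2 - 5\right)^{2}\right)^{2} = \frac{1}{6} \left(- \frac{1}{4}\right) \left(1 + 20\right) \left(29 + \left(-3\right)^{2}\right)^{2} = \frac{1}{6} \left(- \frac{1}{4}\right) 21 \left(29 + 9\right)^{2} = - \frac{7 \cdot 38^{2}}{8} = \left(- \frac{7}{8}\right) 1444 = - \frac{2527}{2}$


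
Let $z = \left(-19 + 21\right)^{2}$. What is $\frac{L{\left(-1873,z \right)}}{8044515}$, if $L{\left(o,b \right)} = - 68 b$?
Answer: $- \frac{272}{8044515} \approx -3.3812 \cdot 10^{-5}$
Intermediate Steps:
$z = 4$ ($z = 2^{2} = 4$)
$\frac{L{\left(-1873,z \right)}}{8044515} = \frac{\left(-68\right) 4}{8044515} = \left(-272\right) \frac{1}{8044515} = - \frac{272}{8044515}$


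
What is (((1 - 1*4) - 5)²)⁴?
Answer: 16777216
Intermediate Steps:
(((1 - 1*4) - 5)²)⁴ = (((1 - 4) - 5)²)⁴ = ((-3 - 5)²)⁴ = ((-8)²)⁴ = 64⁴ = 16777216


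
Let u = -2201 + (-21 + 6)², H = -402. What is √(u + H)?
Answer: I*√2378 ≈ 48.765*I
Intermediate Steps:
u = -1976 (u = -2201 + (-15)² = -2201 + 225 = -1976)
√(u + H) = √(-1976 - 402) = √(-2378) = I*√2378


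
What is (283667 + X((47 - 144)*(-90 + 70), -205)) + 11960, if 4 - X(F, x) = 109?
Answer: 295522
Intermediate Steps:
X(F, x) = -105 (X(F, x) = 4 - 1*109 = 4 - 109 = -105)
(283667 + X((47 - 144)*(-90 + 70), -205)) + 11960 = (283667 - 105) + 11960 = 283562 + 11960 = 295522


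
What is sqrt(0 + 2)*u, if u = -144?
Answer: -144*sqrt(2) ≈ -203.65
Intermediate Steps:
sqrt(0 + 2)*u = sqrt(0 + 2)*(-144) = sqrt(2)*(-144) = -144*sqrt(2)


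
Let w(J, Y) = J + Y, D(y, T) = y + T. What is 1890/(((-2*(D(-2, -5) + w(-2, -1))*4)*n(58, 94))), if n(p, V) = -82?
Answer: -189/656 ≈ -0.28811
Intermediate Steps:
D(y, T) = T + y
1890/(((-2*(D(-2, -5) + w(-2, -1))*4)*n(58, 94))) = 1890/(((-2*((-5 - 2) + (-2 - 1))*4)*(-82))) = 1890/(((-2*(-7 - 3)*4)*(-82))) = 1890/(((-2*(-10)*4)*(-82))) = 1890/(((20*4)*(-82))) = 1890/((80*(-82))) = 1890/(-6560) = 1890*(-1/6560) = -189/656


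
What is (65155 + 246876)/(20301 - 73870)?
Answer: -312031/53569 ≈ -5.8248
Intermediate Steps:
(65155 + 246876)/(20301 - 73870) = 312031/(-53569) = 312031*(-1/53569) = -312031/53569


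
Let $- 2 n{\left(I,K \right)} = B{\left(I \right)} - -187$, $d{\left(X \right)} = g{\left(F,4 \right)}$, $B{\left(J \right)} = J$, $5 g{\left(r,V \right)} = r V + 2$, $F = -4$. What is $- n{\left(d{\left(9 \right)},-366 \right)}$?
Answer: $\frac{921}{10} \approx 92.1$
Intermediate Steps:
$g{\left(r,V \right)} = \frac{2}{5} + \frac{V r}{5}$ ($g{\left(r,V \right)} = \frac{r V + 2}{5} = \frac{V r + 2}{5} = \frac{2 + V r}{5} = \frac{2}{5} + \frac{V r}{5}$)
$d{\left(X \right)} = - \frac{14}{5}$ ($d{\left(X \right)} = \frac{2}{5} + \frac{1}{5} \cdot 4 \left(-4\right) = \frac{2}{5} - \frac{16}{5} = - \frac{14}{5}$)
$n{\left(I,K \right)} = - \frac{187}{2} - \frac{I}{2}$ ($n{\left(I,K \right)} = - \frac{I - -187}{2} = - \frac{I + 187}{2} = - \frac{187 + I}{2} = - \frac{187}{2} - \frac{I}{2}$)
$- n{\left(d{\left(9 \right)},-366 \right)} = - (- \frac{187}{2} - - \frac{7}{5}) = - (- \frac{187}{2} + \frac{7}{5}) = \left(-1\right) \left(- \frac{921}{10}\right) = \frac{921}{10}$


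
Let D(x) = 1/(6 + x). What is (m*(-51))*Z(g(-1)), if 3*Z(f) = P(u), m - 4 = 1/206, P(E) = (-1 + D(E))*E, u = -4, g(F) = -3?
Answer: -14025/103 ≈ -136.17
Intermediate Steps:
P(E) = E*(-1 + 1/(6 + E)) (P(E) = (-1 + 1/(6 + E))*E = E*(-1 + 1/(6 + E)))
m = 825/206 (m = 4 + 1/206 = 825/206 ≈ 4.0049)
Z(f) = ⅔ (Z(f) = (-1*(-4)*(5 - 4)/(6 - 4))/3 = (-1*(-4)*1/2)/3 = (-1*(-4)*½*1)/3 = (⅓)*2 = ⅔)
(m*(-51))*Z(g(-1)) = ((825/206)*(-51))*(⅔) = -42075/206*⅔ = -14025/103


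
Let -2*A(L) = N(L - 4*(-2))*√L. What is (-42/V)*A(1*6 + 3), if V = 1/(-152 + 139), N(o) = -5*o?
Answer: 69615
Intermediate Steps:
V = -1/13 (V = 1/(-13) = -1/13 ≈ -0.076923)
A(L) = -√L*(-40 - 5*L)/2 (A(L) = -(-5*(L - 4*(-2)))*√L/2 = -(-5*(L + 8))*√L/2 = -(-5*(8 + L))*√L/2 = -(-40 - 5*L)*√L/2 = -√L*(-40 - 5*L)/2)
(-42/V)*A(1*6 + 3) = (-42/(-1/13))*(5*√(1*6 + 3)*(8 + (1*6 + 3))/2) = (-42*(-13))*(5*√(6 + 3)*(8 + (6 + 3))/2) = 546*(5*√9*(8 + 9)/2) = 546*((5/2)*3*17) = 546*(255/2) = 69615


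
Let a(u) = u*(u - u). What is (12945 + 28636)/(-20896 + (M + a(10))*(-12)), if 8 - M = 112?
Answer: -41581/19648 ≈ -2.1163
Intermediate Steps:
a(u) = 0 (a(u) = u*0 = 0)
M = -104 (M = 8 - 1*112 = 8 - 112 = -104)
(12945 + 28636)/(-20896 + (M + a(10))*(-12)) = (12945 + 28636)/(-20896 + (-104 + 0)*(-12)) = 41581/(-20896 - 104*(-12)) = 41581/(-20896 + 1248) = 41581/(-19648) = 41581*(-1/19648) = -41581/19648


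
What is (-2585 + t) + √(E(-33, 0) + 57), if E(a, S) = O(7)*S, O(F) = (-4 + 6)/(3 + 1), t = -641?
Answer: -3226 + √57 ≈ -3218.4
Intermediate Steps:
O(F) = ½ (O(F) = 2/4 = 2*(¼) = ½)
E(a, S) = S/2
(-2585 + t) + √(E(-33, 0) + 57) = (-2585 - 641) + √((½)*0 + 57) = -3226 + √(0 + 57) = -3226 + √57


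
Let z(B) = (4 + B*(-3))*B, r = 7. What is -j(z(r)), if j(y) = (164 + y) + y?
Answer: 74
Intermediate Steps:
z(B) = B*(4 - 3*B) (z(B) = (4 - 3*B)*B = B*(4 - 3*B))
j(y) = 164 + 2*y
-j(z(r)) = -(164 + 2*(7*(4 - 3*7))) = -(164 + 2*(7*(4 - 21))) = -(164 + 2*(7*(-17))) = -(164 + 2*(-119)) = -(164 - 238) = -1*(-74) = 74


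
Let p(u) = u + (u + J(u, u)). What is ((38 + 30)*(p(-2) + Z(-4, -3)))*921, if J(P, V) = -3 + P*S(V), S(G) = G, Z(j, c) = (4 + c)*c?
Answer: -375768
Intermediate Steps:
Z(j, c) = c*(4 + c)
J(P, V) = -3 + P*V
p(u) = -3 + u² + 2*u (p(u) = u + (u + (-3 + u*u)) = u + (u + (-3 + u²)) = u + (-3 + u + u²) = -3 + u² + 2*u)
((38 + 30)*(p(-2) + Z(-4, -3)))*921 = ((38 + 30)*((-3 + (-2)² + 2*(-2)) - 3*(4 - 3)))*921 = (68*((-3 + 4 - 4) - 3*1))*921 = (68*(-3 - 3))*921 = (68*(-6))*921 = -408*921 = -375768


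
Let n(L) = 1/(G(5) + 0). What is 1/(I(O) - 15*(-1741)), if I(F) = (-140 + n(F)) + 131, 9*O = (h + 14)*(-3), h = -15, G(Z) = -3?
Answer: 3/78317 ≈ 3.8306e-5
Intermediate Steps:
n(L) = -⅓ (n(L) = 1/(-3 + 0) = 1/(-3) = -⅓)
O = ⅓ (O = ((-15 + 14)*(-3))/9 = (-1*(-3))/9 = (⅑)*3 = ⅓ ≈ 0.33333)
I(F) = -28/3 (I(F) = (-140 - ⅓) + 131 = -421/3 + 131 = -28/3)
1/(I(O) - 15*(-1741)) = 1/(-28/3 - 15*(-1741)) = 1/(-28/3 + 26115) = 1/(78317/3) = 3/78317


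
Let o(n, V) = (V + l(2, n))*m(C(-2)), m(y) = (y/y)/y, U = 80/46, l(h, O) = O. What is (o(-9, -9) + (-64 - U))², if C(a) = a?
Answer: 1703025/529 ≈ 3219.3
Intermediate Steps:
U = 40/23 (U = 80*(1/46) = 40/23 ≈ 1.7391)
m(y) = 1/y
o(n, V) = -V/2 - n/2 (o(n, V) = (V + n)/(-2) = (V + n)*(-½) = -V/2 - n/2)
(o(-9, -9) + (-64 - U))² = ((-½*(-9) - ½*(-9)) + (-64 - 1*40/23))² = ((9/2 + 9/2) + (-64 - 40/23))² = (9 - 1512/23)² = (-1305/23)² = 1703025/529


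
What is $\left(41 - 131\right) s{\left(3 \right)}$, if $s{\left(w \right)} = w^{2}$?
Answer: $-810$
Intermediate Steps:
$\left(41 - 131\right) s{\left(3 \right)} = \left(41 - 131\right) 3^{2} = \left(-90\right) 9 = -810$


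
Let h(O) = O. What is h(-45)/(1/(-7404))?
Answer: 333180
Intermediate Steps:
h(-45)/(1/(-7404)) = -45/(1/(-7404)) = -45/(-1/7404) = -45*(-7404) = 333180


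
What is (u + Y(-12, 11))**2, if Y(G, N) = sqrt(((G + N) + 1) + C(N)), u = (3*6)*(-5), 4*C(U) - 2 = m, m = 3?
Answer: (180 - sqrt(5))**2/4 ≈ 7900.0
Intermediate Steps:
C(U) = 5/4 (C(U) = 1/2 + (1/4)*3 = 1/2 + 3/4 = 5/4)
u = -90 (u = 18*(-5) = -90)
Y(G, N) = sqrt(9/4 + G + N) (Y(G, N) = sqrt(((G + N) + 1) + 5/4) = sqrt((1 + G + N) + 5/4) = sqrt(9/4 + G + N))
(u + Y(-12, 11))**2 = (-90 + sqrt(9 + 4*(-12) + 4*11)/2)**2 = (-90 + sqrt(9 - 48 + 44)/2)**2 = (-90 + sqrt(5)/2)**2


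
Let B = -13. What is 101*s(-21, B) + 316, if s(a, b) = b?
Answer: -997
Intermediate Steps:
101*s(-21, B) + 316 = 101*(-13) + 316 = -1313 + 316 = -997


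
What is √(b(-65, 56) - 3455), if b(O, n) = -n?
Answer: I*√3511 ≈ 59.254*I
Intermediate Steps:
√(b(-65, 56) - 3455) = √(-1*56 - 3455) = √(-56 - 3455) = √(-3511) = I*√3511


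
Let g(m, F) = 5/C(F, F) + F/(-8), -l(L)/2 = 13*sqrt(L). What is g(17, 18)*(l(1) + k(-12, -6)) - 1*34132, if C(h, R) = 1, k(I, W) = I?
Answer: -68473/2 ≈ -34237.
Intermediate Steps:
l(L) = -26*sqrt(L)
g(m, F) = 5 - F/8 (g(m, F) = 5/1 + F/(-8) = 5*1 + F*(-1/8) = 5 - F/8)
g(17, 18)*(l(1) + k(-12, -6)) - 1*34132 = (5 - 1/8*18)*(-26*sqrt(1) - 12) - 1*34132 = (5 - 9/4)*(-26*1 - 12) - 34132 = 11*(-26 - 12)/4 - 34132 = (11/4)*(-38) - 34132 = -209/2 - 34132 = -68473/2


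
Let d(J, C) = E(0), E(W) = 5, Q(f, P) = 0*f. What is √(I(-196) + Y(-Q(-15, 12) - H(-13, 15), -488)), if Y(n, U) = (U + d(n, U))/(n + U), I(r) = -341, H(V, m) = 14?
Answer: I*√85690898/502 ≈ 18.44*I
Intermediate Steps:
Q(f, P) = 0
d(J, C) = 5
Y(n, U) = (5 + U)/(U + n) (Y(n, U) = (U + 5)/(n + U) = (5 + U)/(U + n))
√(I(-196) + Y(-Q(-15, 12) - H(-13, 15), -488)) = √(-341 + (5 - 488)/(-488 + (-1*0 - 1*14))) = √(-341 - 483/(-488 + (0 - 14))) = √(-341 - 483/(-488 - 14)) = √(-341 - 483/(-502)) = √(-341 - 1/502*(-483)) = √(-341 + 483/502) = √(-170699/502) = I*√85690898/502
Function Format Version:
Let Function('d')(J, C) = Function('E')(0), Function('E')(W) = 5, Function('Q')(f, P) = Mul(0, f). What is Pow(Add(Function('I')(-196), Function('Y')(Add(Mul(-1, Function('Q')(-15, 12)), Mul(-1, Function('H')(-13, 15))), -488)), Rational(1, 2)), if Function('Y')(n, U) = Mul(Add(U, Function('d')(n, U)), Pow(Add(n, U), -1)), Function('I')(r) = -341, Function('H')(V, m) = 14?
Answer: Mul(Rational(1, 502), I, Pow(85690898, Rational(1, 2))) ≈ Mul(18.440, I)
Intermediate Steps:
Function('Q')(f, P) = 0
Function('d')(J, C) = 5
Function('Y')(n, U) = Mul(Pow(Add(U, n), -1), Add(5, U)) (Function('Y')(n, U) = Mul(Add(U, 5), Pow(Add(n, U), -1)) = Mul(Add(5, U), Pow(Add(U, n), -1)) = Mul(Pow(Add(U, n), -1), Add(5, U)))
Pow(Add(Function('I')(-196), Function('Y')(Add(Mul(-1, Function('Q')(-15, 12)), Mul(-1, Function('H')(-13, 15))), -488)), Rational(1, 2)) = Pow(Add(-341, Mul(Pow(Add(-488, Add(Mul(-1, 0), Mul(-1, 14))), -1), Add(5, -488))), Rational(1, 2)) = Pow(Add(-341, Mul(Pow(Add(-488, Add(0, -14)), -1), -483)), Rational(1, 2)) = Pow(Add(-341, Mul(Pow(Add(-488, -14), -1), -483)), Rational(1, 2)) = Pow(Add(-341, Mul(Pow(-502, -1), -483)), Rational(1, 2)) = Pow(Add(-341, Mul(Rational(-1, 502), -483)), Rational(1, 2)) = Pow(Add(-341, Rational(483, 502)), Rational(1, 2)) = Pow(Rational(-170699, 502), Rational(1, 2)) = Mul(Rational(1, 502), I, Pow(85690898, Rational(1, 2)))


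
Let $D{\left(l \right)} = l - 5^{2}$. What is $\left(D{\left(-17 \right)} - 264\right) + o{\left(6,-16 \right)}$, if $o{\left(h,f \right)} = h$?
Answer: $-300$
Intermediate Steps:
$D{\left(l \right)} = -25 + l$ ($D{\left(l \right)} = l - 25 = -25 + l$)
$\left(D{\left(-17 \right)} - 264\right) + o{\left(6,-16 \right)} = \left(\left(-25 - 17\right) - 264\right) + 6 = \left(-42 - 264\right) + 6 = -306 + 6 = -300$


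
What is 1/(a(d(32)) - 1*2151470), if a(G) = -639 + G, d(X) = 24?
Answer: -1/2152085 ≈ -4.6467e-7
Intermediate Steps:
1/(a(d(32)) - 1*2151470) = 1/((-639 + 24) - 1*2151470) = 1/(-615 - 2151470) = 1/(-2152085) = -1/2152085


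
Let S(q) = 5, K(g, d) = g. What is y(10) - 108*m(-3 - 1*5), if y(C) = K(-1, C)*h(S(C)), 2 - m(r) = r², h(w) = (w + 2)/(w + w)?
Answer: 66953/10 ≈ 6695.3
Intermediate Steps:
h(w) = (2 + w)/(2*w) (h(w) = (2 + w)/((2*w)) = (2 + w)*(1/(2*w)) = (2 + w)/(2*w))
m(r) = 2 - r²
y(C) = -7/10 (y(C) = -(2 + 5)/(2*5) = -7/(2*5) = -1*7/10 = -7/10)
y(10) - 108*m(-3 - 1*5) = -7/10 - 108*(2 - (-3 - 1*5)²) = -7/10 - 108*(2 - (-3 - 5)²) = -7/10 - 108*(2 - 1*(-8)²) = -7/10 - 108*(2 - 1*64) = -7/10 - 108*(2 - 64) = -7/10 - 108*(-62) = -7/10 + 6696 = 66953/10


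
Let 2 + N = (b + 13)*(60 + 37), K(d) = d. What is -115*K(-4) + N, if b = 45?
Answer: 6084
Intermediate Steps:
N = 5624 (N = -2 + (45 + 13)*(60 + 37) = -2 + 58*97 = -2 + 5626 = 5624)
-115*K(-4) + N = -115*(-4) + 5624 = 460 + 5624 = 6084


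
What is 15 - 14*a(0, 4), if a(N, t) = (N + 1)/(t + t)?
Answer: 53/4 ≈ 13.250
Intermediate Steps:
a(N, t) = (1 + N)/(2*t) (a(N, t) = (1 + N)/((2*t)) = (1 + N)*(1/(2*t)) = (1 + N)/(2*t))
15 - 14*a(0, 4) = 15 - 7*(1 + 0)/4 = 15 - 7/4 = 53/4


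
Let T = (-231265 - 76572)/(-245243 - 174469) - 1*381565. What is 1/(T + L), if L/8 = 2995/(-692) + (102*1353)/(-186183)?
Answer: -1502086710912/573203530048934825 ≈ -2.6205e-6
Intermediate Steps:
T = -160147101443/419712 (T = -307837/(-419712) - 381565 = -307837*(-1/419712) - 381565 = 307837/419712 - 381565 = -160147101443/419712 ≈ -3.8156e+5)
L = -145137386/3578851 (L = 8*(2995/(-692) + (102*1353)/(-186183)) = 8*(2995*(-1/692) + 138006*(-1/186183)) = 8*(-2995/692 - 15334/20687) = 8*(-72568693/14315404) = -145137386/3578851 ≈ -40.554)
1/(T + L) = 1/(-160147101443/419712 - 145137386/3578851) = 1/(-573203530048934825/1502086710912) = -1502086710912/573203530048934825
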